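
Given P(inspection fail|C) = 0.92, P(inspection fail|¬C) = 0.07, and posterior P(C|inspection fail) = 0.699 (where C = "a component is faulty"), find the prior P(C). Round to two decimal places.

P(C) = 0.15

Bayes' rule in odds form gives O(C|E) = O(C)·[P(E|C)/P(E|¬C)], hence O(C) = O(C|E)/LR.
Posterior odds = 0.699/(1−0.699) = 2.3223. LR = 0.92/0.07 = 13.1429.
Prior odds = 2.3223/13.1429 = 0.1767, so P(C) = 0.1767/(1+0.1767) ≈ 0.15.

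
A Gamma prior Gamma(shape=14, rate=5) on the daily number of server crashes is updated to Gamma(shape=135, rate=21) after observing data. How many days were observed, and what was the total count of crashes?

n = 16 days with total 121 crashes

A Gamma(α, β) prior (rate parametrization) on a Poisson rate with n observations summing to S gives posterior Gamma(α+S, β+n).
Matching: Σxᵢ = 135 − 14 = 121 and n = 21 − 5 = 16.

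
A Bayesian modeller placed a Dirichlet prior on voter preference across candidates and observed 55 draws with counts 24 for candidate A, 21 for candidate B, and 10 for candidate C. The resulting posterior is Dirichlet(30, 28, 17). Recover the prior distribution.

For a Dirichlet(α) prior with multinomial counts c, the posterior is Dirichlet(α + c) componentwise.
Subtract each count from the matching posterior parameter: 30−24=6, 28−21=7, 17−10=7.

Dirichlet(6, 7, 7)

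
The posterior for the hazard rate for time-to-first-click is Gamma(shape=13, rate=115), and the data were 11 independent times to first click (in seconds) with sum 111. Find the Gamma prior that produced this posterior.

Gamma(shape=2, rate=4)

For an exponential likelihood with a Gamma(α, β) prior on the rate, n observations with total T give posterior Gamma(α+n, β+T).
So α = 13 − 11 = 2 and β = 115 − 111 = 4.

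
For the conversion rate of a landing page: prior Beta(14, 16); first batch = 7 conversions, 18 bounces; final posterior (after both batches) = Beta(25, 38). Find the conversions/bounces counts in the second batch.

4 conversions and 4 bounces

Because Beta–binomial updating is additive in the counts, the combined data contributed (α_post−α_prior, β_post−β_prior) successes and failures.
Total across both batches: 25−14=11 conversions, 38−16=22 bounces.
Subtract the first batch: 11−7=4 conversions and 22−18=4 bounces.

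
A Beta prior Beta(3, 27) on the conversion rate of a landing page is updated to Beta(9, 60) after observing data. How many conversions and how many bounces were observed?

6 conversions and 33 bounces

Under Beta–binomial conjugacy the posterior parameters are (α+s, β+f).
Match parameters: s=9−3=6, f=60−27=33.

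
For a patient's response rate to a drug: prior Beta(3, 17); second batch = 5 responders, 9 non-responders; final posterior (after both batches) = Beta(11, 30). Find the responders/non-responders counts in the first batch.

3 responders and 4 non-responders

Sequential conjugate updates are equivalent to a single update on the pooled data, so total successes = posterior α − prior α and total failures = posterior β − prior β.
Total across both batches: 11−3=8 responders, 30−17=13 non-responders.
Subtract the second batch: 8−5=3 responders and 13−9=4 non-responders.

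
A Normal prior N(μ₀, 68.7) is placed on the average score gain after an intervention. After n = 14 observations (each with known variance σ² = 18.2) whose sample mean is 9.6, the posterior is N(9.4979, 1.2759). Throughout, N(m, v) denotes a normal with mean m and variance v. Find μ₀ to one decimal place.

μ₀ = 4.1

The posterior mean is a precision-weighted average: μ_n = (τ₀μ₀ + τ_data·x̄)/(τ₀+τ_data), with τ₀=1/σ₀² and τ_data=n/σ².
Here τ₀ = 1/68.7 = 0.014556 and τ_data = 14/18.2 = 0.769231, so τ_n = 0.783787.
Rearranging for μ₀: μ₀ = (μ_n·τ_n − τ_data·x̄)/τ₀ = (9.4979·0.783787 − 0.769231·9.6) / 0.014556 = 0.059713/0.014556 ≈ 4.1.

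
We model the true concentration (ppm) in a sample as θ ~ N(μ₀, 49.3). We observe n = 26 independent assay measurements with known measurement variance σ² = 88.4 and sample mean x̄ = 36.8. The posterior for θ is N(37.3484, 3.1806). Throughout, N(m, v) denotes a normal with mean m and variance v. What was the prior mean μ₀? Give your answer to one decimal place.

With known observation variance, the Normal–Normal posterior has precision τ_n = τ₀ + n/σ² and mean μ_n = (τ₀μ₀ + (n/σ²)x̄)/τ_n.
Here τ₀ = 1/49.3 = 0.020284 and τ_data = 26/88.4 = 0.294118, so τ_n = 0.314402.
Rearranging for μ₀: μ₀ = (μ_n·τ_n − τ_data·x̄)/τ₀ = (37.3484·0.314402 − 0.294118·36.8) / 0.020284 = 0.918869/0.020284 ≈ 45.3.

μ₀ = 45.3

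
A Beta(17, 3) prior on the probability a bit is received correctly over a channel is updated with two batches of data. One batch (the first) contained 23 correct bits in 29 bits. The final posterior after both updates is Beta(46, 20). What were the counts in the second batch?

Because Beta–binomial updating is additive in the counts, the combined data contributed (α_post−α_prior, β_post−β_prior) successes and failures.
Total across both batches: 46−17=29 correct bits, 20−3=17 errors.
Subtract the first batch: 29−23=6 correct bits and 17−6=11 errors.

6 correct bits and 11 errors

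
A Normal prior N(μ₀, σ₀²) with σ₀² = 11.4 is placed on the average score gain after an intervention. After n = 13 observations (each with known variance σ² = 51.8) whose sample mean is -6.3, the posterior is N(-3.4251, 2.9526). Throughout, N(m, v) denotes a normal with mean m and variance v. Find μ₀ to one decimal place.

μ₀ = 4.8

With known observation variance, the Normal–Normal posterior has precision τ_n = τ₀ + n/σ² and mean μ_n = (τ₀μ₀ + (n/σ²)x̄)/τ_n.
Here τ₀ = 1/11.4 = 0.087719 and τ_data = 13/51.8 = 0.250965, so τ_n = 0.338684.
Rearranging for μ₀: μ₀ = (μ_n·τ_n − τ_data·x̄)/τ₀ = (-3.4251·0.338684 − 0.250965·-6.3) / 0.087719 = 0.421053/0.087719 ≈ 4.8.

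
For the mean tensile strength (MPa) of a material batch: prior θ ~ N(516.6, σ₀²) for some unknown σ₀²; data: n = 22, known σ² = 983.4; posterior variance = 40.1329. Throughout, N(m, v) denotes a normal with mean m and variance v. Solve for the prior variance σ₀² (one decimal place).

σ₀² = 392.8

Posterior precision equals prior precision plus data precision: 1/σ_n² = 1/σ₀² + n/σ².
So 1/σ₀² = 1/40.1329 − 22/983.4 = 0.024917 − 0.022371 = 0.002546.
Hence σ₀² = 1/0.002546 ≈ 392.8.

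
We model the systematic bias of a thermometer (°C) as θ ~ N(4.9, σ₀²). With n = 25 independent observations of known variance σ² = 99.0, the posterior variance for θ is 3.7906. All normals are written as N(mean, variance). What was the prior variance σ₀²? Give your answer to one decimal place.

For the Normal–Normal model with known σ², precisions add: τ_n = τ₀ + n/σ².
So 1/σ₀² = 1/3.7906 − 25/99.0 = 0.263810 − 0.252525 = 0.011285.
Hence σ₀² = 1/0.011285 ≈ 88.6.

σ₀² = 88.6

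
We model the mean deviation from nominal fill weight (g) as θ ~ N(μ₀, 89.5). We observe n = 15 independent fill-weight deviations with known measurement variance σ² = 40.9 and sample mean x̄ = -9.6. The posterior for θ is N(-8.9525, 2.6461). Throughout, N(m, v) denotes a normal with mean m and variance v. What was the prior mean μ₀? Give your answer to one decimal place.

The posterior mean is a precision-weighted average: μ_n = (τ₀μ₀ + τ_data·x̄)/(τ₀+τ_data), with τ₀=1/σ₀² and τ_data=n/σ².
Here τ₀ = 1/89.5 = 0.011173 and τ_data = 15/40.9 = 0.366748, so τ_n = 0.377921.
Rearranging for μ₀: μ₀ = (μ_n·τ_n − τ_data·x̄)/τ₀ = (-8.9525·0.377921 − 0.366748·-9.6) / 0.011173 = 0.137443/0.011173 ≈ 12.3.

μ₀ = 12.3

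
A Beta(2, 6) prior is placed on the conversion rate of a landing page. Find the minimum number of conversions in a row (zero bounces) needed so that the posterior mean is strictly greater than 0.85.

After k conversions and 0 bounces the posterior is Beta(2+k, 6), with mean (2+k)/(2+6+k).
Set (2+k)/(8+k) > 0.85 and solve: k > (0.85·8 − 2)/(1 − 0.85) = 32.000.
The smallest integer exceeding 32.000 is 33.

k = 33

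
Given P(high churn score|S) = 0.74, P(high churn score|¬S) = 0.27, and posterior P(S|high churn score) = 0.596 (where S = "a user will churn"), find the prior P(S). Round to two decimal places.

Bayes' rule in odds form gives O(S|E) = O(S)·[P(E|S)/P(E|¬S)], hence O(S) = O(S|E)/LR.
Posterior odds = 0.596/(1−0.596) = 1.4752. LR = 0.74/0.27 = 2.7407.
Prior odds = 1.4752/2.7407 = 0.5383, so P(S) = 0.5383/(1+0.5383) ≈ 0.35.

P(S) = 0.35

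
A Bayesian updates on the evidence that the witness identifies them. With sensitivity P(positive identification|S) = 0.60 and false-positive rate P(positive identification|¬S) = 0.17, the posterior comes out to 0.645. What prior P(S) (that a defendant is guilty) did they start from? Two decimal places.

P(S) = 0.34

In odds form, posterior odds = prior odds × likelihood ratio, so prior odds = posterior odds ÷ LR.
Posterior odds = 0.645/(1−0.645) = 1.8169. LR = 0.60/0.17 = 3.5294.
Prior odds = 1.8169/3.5294 = 0.5148, so P(S) = 0.5148/(1+0.5148) ≈ 0.34.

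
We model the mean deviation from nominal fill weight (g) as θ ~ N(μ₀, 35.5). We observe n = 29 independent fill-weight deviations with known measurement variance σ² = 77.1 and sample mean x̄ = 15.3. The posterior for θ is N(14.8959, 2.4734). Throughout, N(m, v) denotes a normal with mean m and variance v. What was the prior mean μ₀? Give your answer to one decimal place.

μ₀ = 9.5

The posterior mean is a precision-weighted average: μ_n = (τ₀μ₀ + τ_data·x̄)/(τ₀+τ_data), with τ₀=1/σ₀² and τ_data=n/σ².
Here τ₀ = 1/35.5 = 0.028169 and τ_data = 29/77.1 = 0.376135, so τ_n = 0.404304.
Rearranging for μ₀: μ₀ = (μ_n·τ_n − τ_data·x̄)/τ₀ = (14.8959·0.404304 − 0.376135·15.3) / 0.028169 = 0.267606/0.028169 ≈ 9.5.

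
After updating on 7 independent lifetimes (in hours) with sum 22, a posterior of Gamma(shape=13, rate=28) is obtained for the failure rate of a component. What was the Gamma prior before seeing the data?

Gamma–exponential conjugacy: posterior shape = α + n, posterior rate = β + Σtᵢ.
So α = 13 − 7 = 6 and β = 28 − 22 = 6.

Gamma(shape=6, rate=6)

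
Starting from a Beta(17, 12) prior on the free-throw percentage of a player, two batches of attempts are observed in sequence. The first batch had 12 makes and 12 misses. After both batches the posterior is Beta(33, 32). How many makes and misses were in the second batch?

4 makes and 8 misses

Sequential conjugate updates are equivalent to a single update on the pooled data, so total successes = posterior α − prior α and total failures = posterior β − prior β.
Total across both batches: 33−17=16 makes, 32−12=20 misses.
Subtract the first batch: 16−12=4 makes and 20−12=8 misses.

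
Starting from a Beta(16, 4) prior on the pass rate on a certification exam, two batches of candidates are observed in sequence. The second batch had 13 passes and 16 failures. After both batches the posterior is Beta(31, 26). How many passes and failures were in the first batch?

2 passes and 6 failures

Because Beta–binomial updating is additive in the counts, the combined data contributed (α_post−α_prior, β_post−β_prior) successes and failures.
Total across both batches: 31−16=15 passes, 26−4=22 failures.
Subtract the second batch: 15−13=2 passes and 22−16=6 failures.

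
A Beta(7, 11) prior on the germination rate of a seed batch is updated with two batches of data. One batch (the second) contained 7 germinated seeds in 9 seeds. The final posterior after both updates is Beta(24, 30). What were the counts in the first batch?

Because Beta–binomial updating is additive in the counts, the combined data contributed (α_post−α_prior, β_post−β_prior) successes and failures.
Total across both batches: 24−7=17 germinated seeds, 30−11=19 non-germinating seeds.
Subtract the second batch: 17−7=10 germinated seeds and 19−2=17 non-germinating seeds.

10 germinated seeds and 17 non-germinating seeds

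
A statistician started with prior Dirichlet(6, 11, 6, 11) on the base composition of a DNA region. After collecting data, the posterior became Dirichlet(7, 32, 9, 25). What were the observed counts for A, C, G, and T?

For a Dirichlet(α) prior with multinomial counts c, the posterior is Dirichlet(α + c) componentwise.
Counts are posterior − prior componentwise: 7−6=1, 32−11=21, 9−6=3, 25−11=14.

counts (1, 21, 3, 14)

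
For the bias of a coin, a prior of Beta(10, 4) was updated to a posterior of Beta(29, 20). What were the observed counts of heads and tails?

A Beta(a, b) prior with s successes and f failures in binomial data gives a Beta(a+s, b+f) posterior.
Match parameters: s=29−10=19, f=20−4=16.

19 heads and 16 tails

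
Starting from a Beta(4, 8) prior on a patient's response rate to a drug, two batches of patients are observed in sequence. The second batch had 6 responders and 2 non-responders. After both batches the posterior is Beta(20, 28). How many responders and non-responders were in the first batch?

10 responders and 18 non-responders

Sequential conjugate updates are equivalent to a single update on the pooled data, so total successes = posterior α − prior α and total failures = posterior β − prior β.
Total across both batches: 20−4=16 responders, 28−8=20 non-responders.
Subtract the second batch: 16−6=10 responders and 20−2=18 non-responders.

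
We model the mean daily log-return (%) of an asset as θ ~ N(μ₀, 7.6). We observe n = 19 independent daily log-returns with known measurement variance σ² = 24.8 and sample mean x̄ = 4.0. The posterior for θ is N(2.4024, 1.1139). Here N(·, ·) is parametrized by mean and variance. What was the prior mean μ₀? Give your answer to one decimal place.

With known observation variance, the Normal–Normal posterior has precision τ_n = τ₀ + n/σ² and mean μ_n = (τ₀μ₀ + (n/σ²)x̄)/τ_n.
Here τ₀ = 1/7.6 = 0.131579 and τ_data = 19/24.8 = 0.766129, so τ_n = 0.897708.
Rearranging for μ₀: μ₀ = (μ_n·τ_n − τ_data·x̄)/τ₀ = (2.4024·0.897708 − 0.766129·4.0) / 0.131579 = -0.907862/0.131579 ≈ -6.9.

μ₀ = -6.9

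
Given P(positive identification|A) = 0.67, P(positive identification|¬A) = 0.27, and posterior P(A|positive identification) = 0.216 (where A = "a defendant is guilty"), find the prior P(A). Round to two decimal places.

P(A) = 0.10

In odds form, posterior odds = prior odds × likelihood ratio, so prior odds = posterior odds ÷ LR.
Posterior odds = 0.216/(1−0.216) = 0.2755. LR = 0.67/0.27 = 2.4815.
Prior odds = 0.2755/2.4815 = 0.1110, so P(A) = 0.1110/(1+0.1110) ≈ 0.10.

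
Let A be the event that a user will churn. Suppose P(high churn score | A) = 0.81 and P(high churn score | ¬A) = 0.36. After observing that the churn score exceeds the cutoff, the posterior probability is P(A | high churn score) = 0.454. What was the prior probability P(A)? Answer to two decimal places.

Bayes' rule in odds form gives O(A|E) = O(A)·[P(E|A)/P(E|¬A)], hence O(A) = O(A|E)/LR.
Posterior odds = 0.454/(1−0.454) = 0.8315. LR = 0.81/0.36 = 2.2500.
Prior odds = 0.8315/2.2500 = 0.3696, so P(A) = 0.3696/(1+0.3696) ≈ 0.27.

P(A) = 0.27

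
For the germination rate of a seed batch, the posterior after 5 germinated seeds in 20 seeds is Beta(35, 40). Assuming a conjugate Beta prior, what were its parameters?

Beta(30, 25)

Under Beta–binomial conjugacy the posterior parameters are (a+s, b+f).
Subtract the data counts: 35−5=30, 40−15=25.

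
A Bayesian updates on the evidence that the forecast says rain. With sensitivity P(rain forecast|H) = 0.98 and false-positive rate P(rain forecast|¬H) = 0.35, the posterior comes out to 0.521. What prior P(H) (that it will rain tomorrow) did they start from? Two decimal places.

Bayes' rule in odds form gives O(H|E) = O(H)·[P(E|H)/P(E|¬H)], hence O(H) = O(H|E)/LR.
Posterior odds = 0.521/(1−0.521) = 1.0877. LR = 0.98/0.35 = 2.8000.
Prior odds = 1.0877/2.8000 = 0.3885, so P(H) = 0.3885/(1+0.3885) ≈ 0.28.

P(H) = 0.28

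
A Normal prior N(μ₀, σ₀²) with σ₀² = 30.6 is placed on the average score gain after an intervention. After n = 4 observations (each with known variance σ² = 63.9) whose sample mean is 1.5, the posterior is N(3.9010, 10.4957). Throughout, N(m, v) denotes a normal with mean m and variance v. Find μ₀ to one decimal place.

The posterior mean is a precision-weighted average: μ_n = (τ₀μ₀ + τ_data·x̄)/(τ₀+τ_data), with τ₀=1/σ₀² and τ_data=n/σ².
Here τ₀ = 1/30.6 = 0.032680 and τ_data = 4/63.9 = 0.062598, so τ_n = 0.095278.
Rearranging for μ₀: μ₀ = (μ_n·τ_n − τ_data·x̄)/τ₀ = (3.9010·0.095278 − 0.062598·1.5) / 0.032680 = 0.277782/0.032680 ≈ 8.5.

μ₀ = 8.5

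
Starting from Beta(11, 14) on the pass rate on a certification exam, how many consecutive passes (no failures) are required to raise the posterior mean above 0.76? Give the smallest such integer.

After k passes and 0 failures the posterior is Beta(11+k, 14), with mean (11+k)/(11+14+k).
Set (11+k)/(25+k) > 0.76 and solve: k > (0.76·25 − 11)/(1 − 0.76) = 33.333.
The smallest integer exceeding 33.333 is 34, and checking k=34: (45)/(59) = 0.7627 > 0.76.

k = 34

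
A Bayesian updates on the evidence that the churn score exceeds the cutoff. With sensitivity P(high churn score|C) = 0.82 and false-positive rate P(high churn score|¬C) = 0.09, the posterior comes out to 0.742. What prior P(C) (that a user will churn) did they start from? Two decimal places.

P(C) = 0.24

In odds form, posterior odds = prior odds × likelihood ratio, so prior odds = posterior odds ÷ LR.
Posterior odds = 0.742/(1−0.742) = 2.8760. LR = 0.82/0.09 = 9.1111.
Prior odds = 2.8760/9.1111 = 0.3157, so P(C) = 0.3157/(1+0.3157) ≈ 0.24.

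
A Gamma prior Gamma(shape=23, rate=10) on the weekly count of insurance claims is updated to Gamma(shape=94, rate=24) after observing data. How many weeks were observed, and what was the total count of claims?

Gamma–Poisson conjugacy: posterior shape = α + Σxᵢ, posterior rate = β + n.
Matching: Σxᵢ = 94 − 23 = 71 and n = 24 − 10 = 14.

n = 14 weeks with total 71 claims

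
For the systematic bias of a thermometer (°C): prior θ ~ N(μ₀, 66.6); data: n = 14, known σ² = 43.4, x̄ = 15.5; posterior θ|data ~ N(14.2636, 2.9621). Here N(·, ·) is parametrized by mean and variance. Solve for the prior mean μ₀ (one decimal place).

μ₀ = -12.3

With known observation variance, the Normal–Normal posterior has precision τ_n = τ₀ + n/σ² and mean μ_n = (τ₀μ₀ + (n/σ²)x̄)/τ_n.
Here τ₀ = 1/66.6 = 0.015015 and τ_data = 14/43.4 = 0.322581, so τ_n = 0.337596.
Rearranging for μ₀: μ₀ = (μ_n·τ_n − τ_data·x̄)/τ₀ = (14.2636·0.337596 − 0.322581·15.5) / 0.015015 = -0.184671/0.015015 ≈ -12.3.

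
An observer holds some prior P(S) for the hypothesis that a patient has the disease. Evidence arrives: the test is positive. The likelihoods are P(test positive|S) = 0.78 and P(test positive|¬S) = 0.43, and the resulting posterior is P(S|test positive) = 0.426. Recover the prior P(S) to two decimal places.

P(S) = 0.29

Bayes' rule in odds form gives O(S|E) = O(S)·[P(E|S)/P(E|¬S)], hence O(S) = O(S|E)/LR.
Posterior odds = 0.426/(1−0.426) = 0.7422. LR = 0.78/0.43 = 1.8140.
Prior odds = 0.7422/1.8140 = 0.4092, so P(S) = 0.4092/(1+0.4092) ≈ 0.29.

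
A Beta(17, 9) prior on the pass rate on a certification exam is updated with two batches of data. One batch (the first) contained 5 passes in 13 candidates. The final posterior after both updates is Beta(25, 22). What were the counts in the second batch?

3 passes and 5 failures

Sequential conjugate updates are equivalent to a single update on the pooled data, so total successes = posterior α − prior α and total failures = posterior β − prior β.
Total across both batches: 25−17=8 passes, 22−9=13 failures.
Subtract the first batch: 8−5=3 passes and 13−8=5 failures.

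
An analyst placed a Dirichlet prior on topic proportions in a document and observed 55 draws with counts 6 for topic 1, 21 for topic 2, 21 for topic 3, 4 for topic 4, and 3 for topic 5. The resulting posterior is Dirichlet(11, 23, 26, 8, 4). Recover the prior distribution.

Dirichlet(5, 2, 5, 4, 1)

For a Dirichlet(α) prior with multinomial counts c, the posterior is Dirichlet(α + c) componentwise.
Subtract each count from the matching posterior parameter: 11−6=5, 23−21=2, 26−21=5, 8−4=4, 4−3=1.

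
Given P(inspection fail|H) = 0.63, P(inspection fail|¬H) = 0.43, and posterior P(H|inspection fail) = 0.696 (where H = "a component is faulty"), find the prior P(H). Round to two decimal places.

P(H) = 0.61

In odds form, posterior odds = prior odds × likelihood ratio, so prior odds = posterior odds ÷ LR.
Posterior odds = 0.696/(1−0.696) = 2.2895. LR = 0.63/0.43 = 1.4651.
Prior odds = 2.2895/1.4651 = 1.5627, so P(H) = 1.5627/(1+1.5627) ≈ 0.61.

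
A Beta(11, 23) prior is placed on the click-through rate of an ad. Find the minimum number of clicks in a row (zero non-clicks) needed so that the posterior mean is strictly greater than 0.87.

k = 143

After k clicks and 0 non-clicks the posterior is Beta(11+k, 23), with mean (11+k)/(11+23+k).
Set (11+k)/(34+k) > 0.87 and solve: k > (0.87·34 − 11)/(1 − 0.87) = 142.923.
The smallest integer exceeding 142.923 is 143.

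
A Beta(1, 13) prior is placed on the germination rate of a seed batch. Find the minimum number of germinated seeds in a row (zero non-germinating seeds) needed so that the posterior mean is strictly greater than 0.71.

After k germinated seeds and 0 non-germinating seeds the posterior is Beta(1+k, 13), with mean (1+k)/(1+13+k).
Set (1+k)/(14+k) > 0.71 and solve: k > (0.71·14 − 1)/(1 − 0.71) = 30.828.
The smallest integer exceeding 30.828 is 31.

k = 31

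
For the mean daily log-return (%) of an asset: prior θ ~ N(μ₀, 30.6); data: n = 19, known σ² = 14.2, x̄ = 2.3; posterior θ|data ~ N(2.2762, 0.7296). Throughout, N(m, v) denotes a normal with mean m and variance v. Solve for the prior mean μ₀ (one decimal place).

μ₀ = 1.3

The posterior mean is a precision-weighted average: μ_n = (τ₀μ₀ + τ_data·x̄)/(τ₀+τ_data), with τ₀=1/σ₀² and τ_data=n/σ².
Here τ₀ = 1/30.6 = 0.032680 and τ_data = 19/14.2 = 1.338028, so τ_n = 1.370708.
Rearranging for μ₀: μ₀ = (μ_n·τ_n − τ_data·x̄)/τ₀ = (2.2762·1.370708 − 1.338028·2.3) / 0.032680 = 0.042541/0.032680 ≈ 1.3.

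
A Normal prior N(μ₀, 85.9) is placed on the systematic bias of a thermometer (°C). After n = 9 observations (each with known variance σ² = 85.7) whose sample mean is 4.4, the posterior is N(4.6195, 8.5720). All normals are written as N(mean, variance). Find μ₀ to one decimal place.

With known observation variance, the Normal–Normal posterior has precision τ_n = τ₀ + n/σ² and mean μ_n = (τ₀μ₀ + (n/σ²)x̄)/τ_n.
Here τ₀ = 1/85.9 = 0.011641 and τ_data = 9/85.7 = 0.105018, so τ_n = 0.116659.
Rearranging for μ₀: μ₀ = (μ_n·τ_n − τ_data·x̄)/τ₀ = (4.6195·0.116659 − 0.105018·4.4) / 0.011641 = 0.076827/0.011641 ≈ 6.6.

μ₀ = 6.6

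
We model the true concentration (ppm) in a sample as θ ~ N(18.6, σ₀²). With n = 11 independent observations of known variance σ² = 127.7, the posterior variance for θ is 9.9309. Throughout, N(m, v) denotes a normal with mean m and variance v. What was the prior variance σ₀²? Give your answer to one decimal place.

σ₀² = 68.7

For the Normal–Normal model with known σ², precisions add: τ_n = τ₀ + n/σ².
So 1/σ₀² = 1/9.9309 − 11/127.7 = 0.100696 − 0.086139 = 0.014557.
Hence σ₀² = 1/0.014557 ≈ 68.7.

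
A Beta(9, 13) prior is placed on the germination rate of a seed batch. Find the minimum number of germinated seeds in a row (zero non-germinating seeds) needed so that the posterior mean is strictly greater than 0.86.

k = 71

After k germinated seeds and 0 non-germinating seeds the posterior is Beta(9+k, 13), with mean (9+k)/(9+13+k).
Set (9+k)/(22+k) > 0.86 and solve: k > (0.86·22 − 9)/(1 − 0.86) = 70.857.
The smallest integer exceeding 70.857 is 71.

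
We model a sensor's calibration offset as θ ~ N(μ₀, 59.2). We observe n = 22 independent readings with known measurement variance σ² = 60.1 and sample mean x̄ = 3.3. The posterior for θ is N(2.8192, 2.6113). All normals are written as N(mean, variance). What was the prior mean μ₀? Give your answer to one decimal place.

The posterior mean is a precision-weighted average: μ_n = (τ₀μ₀ + τ_data·x̄)/(τ₀+τ_data), with τ₀=1/σ₀² and τ_data=n/σ².
Here τ₀ = 1/59.2 = 0.016892 and τ_data = 22/60.1 = 0.366057, so τ_n = 0.382949.
Rearranging for μ₀: μ₀ = (μ_n·τ_n − τ_data·x̄)/τ₀ = (2.8192·0.382949 − 0.366057·3.3) / 0.016892 = -0.128378/0.016892 ≈ -7.6.

μ₀ = -7.6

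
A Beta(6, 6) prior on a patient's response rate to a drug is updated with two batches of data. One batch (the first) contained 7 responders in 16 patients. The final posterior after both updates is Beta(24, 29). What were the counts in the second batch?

11 responders and 14 non-responders

Because Beta–binomial updating is additive in the counts, the combined data contributed (α_post−α_prior, β_post−β_prior) successes and failures.
Total across both batches: 24−6=18 responders, 29−6=23 non-responders.
Subtract the first batch: 18−7=11 responders and 23−9=14 non-responders.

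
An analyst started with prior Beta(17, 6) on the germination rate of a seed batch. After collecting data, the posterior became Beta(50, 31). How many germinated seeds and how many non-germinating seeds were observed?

33 germinated seeds and 25 non-germinating seeds

Under Beta–binomial conjugacy the posterior parameters are (a+s, b+f).
So s = 50 − 17 = 33 and f = 31 − 6 = 25.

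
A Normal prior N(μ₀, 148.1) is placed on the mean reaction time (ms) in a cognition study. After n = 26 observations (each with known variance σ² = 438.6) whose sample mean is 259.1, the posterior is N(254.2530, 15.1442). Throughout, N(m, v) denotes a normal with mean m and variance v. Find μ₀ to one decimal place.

The posterior mean is a precision-weighted average: μ_n = (τ₀μ₀ + τ_data·x̄)/(τ₀+τ_data), with τ₀=1/σ₀² and τ_data=n/σ².
Here τ₀ = 1/148.1 = 0.006752 and τ_data = 26/438.6 = 0.059280, so τ_n = 0.066032.
Rearranging for μ₀: μ₀ = (μ_n·τ_n − τ_data·x̄)/τ₀ = (254.2530·0.066032 − 0.059280·259.1) / 0.006752 = 1.429386/0.006752 ≈ 211.7.

μ₀ = 211.7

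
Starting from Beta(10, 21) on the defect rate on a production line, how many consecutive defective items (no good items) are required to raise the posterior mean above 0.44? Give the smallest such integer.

k = 7

After k defective items and 0 good items the posterior is Beta(10+k, 21), with mean (10+k)/(10+21+k).
Set (10+k)/(31+k) > 0.44 and solve: k > (0.44·31 − 10)/(1 − 0.44) = 6.500.
The smallest integer exceeding 6.500 is 7.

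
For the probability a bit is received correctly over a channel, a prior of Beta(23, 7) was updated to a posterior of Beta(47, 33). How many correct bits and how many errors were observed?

24 correct bits and 26 errors

Under Beta–binomial conjugacy the posterior parameters are (a+s, b+f).
So s = 47 − 23 = 24 and f = 33 − 7 = 26.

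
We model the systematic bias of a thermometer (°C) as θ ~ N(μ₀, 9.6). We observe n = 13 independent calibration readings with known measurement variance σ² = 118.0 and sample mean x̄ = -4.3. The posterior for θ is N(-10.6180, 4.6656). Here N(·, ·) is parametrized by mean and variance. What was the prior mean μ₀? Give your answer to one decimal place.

μ₀ = -17.3

With known observation variance, the Normal–Normal posterior has precision τ_n = τ₀ + n/σ² and mean μ_n = (τ₀μ₀ + (n/σ²)x̄)/τ_n.
Here τ₀ = 1/9.6 = 0.104167 and τ_data = 13/118.0 = 0.110169, so τ_n = 0.214336.
Rearranging for μ₀: μ₀ = (μ_n·τ_n − τ_data·x̄)/τ₀ = (-10.6180·0.214336 − 0.110169·-4.3) / 0.104167 = -1.802093/0.104167 ≈ -17.3.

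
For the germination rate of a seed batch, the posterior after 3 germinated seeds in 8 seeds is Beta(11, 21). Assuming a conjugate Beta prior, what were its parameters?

Beta is conjugate to the binomial likelihood: posterior = Beta(a+s, b+f).
Subtract the data counts: 11−3=8, 21−5=16.

Beta(8, 16)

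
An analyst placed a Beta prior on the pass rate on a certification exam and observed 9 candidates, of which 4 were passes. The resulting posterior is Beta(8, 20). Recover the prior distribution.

Beta(4, 15)

Beta is conjugate to the binomial likelihood: posterior = Beta(α+s, β+f).
So α = 8 − 4 = 4 and β = 20 − 5 = 15.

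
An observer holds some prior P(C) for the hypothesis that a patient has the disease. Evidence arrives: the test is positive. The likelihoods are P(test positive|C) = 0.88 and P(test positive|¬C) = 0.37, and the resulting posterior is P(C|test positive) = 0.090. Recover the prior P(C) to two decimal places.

P(C) = 0.04

In odds form, posterior odds = prior odds × likelihood ratio, so prior odds = posterior odds ÷ LR.
Posterior odds = 0.090/(1−0.090) = 0.0989. LR = 0.88/0.37 = 2.3784.
Prior odds = 0.0989/2.3784 = 0.0416, so P(C) = 0.0416/(1+0.0416) ≈ 0.04.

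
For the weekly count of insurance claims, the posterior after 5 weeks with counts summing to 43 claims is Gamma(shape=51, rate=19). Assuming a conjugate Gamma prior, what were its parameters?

Gamma(shape=8, rate=14)

A Gamma(α, β) prior (rate parametrization) on a Poisson rate with n observations summing to S gives posterior Gamma(α+S, β+n).
So α = 51 − 43 = 8 and β = 19 − 5 = 14.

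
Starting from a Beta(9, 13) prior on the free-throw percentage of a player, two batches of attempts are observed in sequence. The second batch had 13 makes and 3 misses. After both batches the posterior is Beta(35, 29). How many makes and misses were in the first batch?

13 makes and 13 misses

Because Beta–binomial updating is additive in the counts, the combined data contributed (α_post−α_prior, β_post−β_prior) successes and failures.
Total across both batches: 35−9=26 makes, 29−13=16 misses.
Subtract the second batch: 26−13=13 makes and 16−3=13 misses.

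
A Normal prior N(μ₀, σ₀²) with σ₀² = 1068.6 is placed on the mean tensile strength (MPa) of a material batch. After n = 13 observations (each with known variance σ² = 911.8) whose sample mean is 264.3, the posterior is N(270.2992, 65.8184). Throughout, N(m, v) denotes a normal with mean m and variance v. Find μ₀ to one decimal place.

μ₀ = 361.7

The posterior mean is a precision-weighted average: μ_n = (τ₀μ₀ + τ_data·x̄)/(τ₀+τ_data), with τ₀=1/σ₀² and τ_data=n/σ².
Here τ₀ = 1/1068.6 = 0.000936 and τ_data = 13/911.8 = 0.014258, so τ_n = 0.015194.
Rearranging for μ₀: μ₀ = (μ_n·τ_n − τ_data·x̄)/τ₀ = (270.2992·0.015194 − 0.014258·264.3) / 0.000936 = 0.338537/0.000936 ≈ 361.7.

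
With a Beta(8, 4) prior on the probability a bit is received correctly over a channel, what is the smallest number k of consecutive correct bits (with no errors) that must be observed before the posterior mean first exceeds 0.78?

k = 7

After k correct bits and 0 errors the posterior is Beta(8+k, 4), with mean (8+k)/(8+4+k).
Set (8+k)/(12+k) > 0.78 and solve: k > (0.78·12 − 8)/(1 − 0.78) = 6.182.
The smallest integer exceeding 6.182 is 7.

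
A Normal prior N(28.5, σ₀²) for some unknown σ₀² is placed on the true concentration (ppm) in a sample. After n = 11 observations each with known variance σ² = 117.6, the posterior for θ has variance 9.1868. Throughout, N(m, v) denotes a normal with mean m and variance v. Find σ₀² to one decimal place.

σ₀² = 65.3

Posterior precision equals prior precision plus data precision: 1/σ_n² = 1/σ₀² + n/σ².
So 1/σ₀² = 1/9.1868 − 11/117.6 = 0.108852 − 0.093537 = 0.015315.
Hence σ₀² = 1/0.015315 ≈ 65.3.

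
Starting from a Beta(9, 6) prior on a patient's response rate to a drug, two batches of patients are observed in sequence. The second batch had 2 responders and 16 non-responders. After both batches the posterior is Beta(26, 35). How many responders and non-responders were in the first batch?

Sequential conjugate updates are equivalent to a single update on the pooled data, so total successes = posterior α − prior α and total failures = posterior β − prior β.
Total across both batches: 26−9=17 responders, 35−6=29 non-responders.
Subtract the second batch: 17−2=15 responders and 29−16=13 non-responders.

15 responders and 13 non-responders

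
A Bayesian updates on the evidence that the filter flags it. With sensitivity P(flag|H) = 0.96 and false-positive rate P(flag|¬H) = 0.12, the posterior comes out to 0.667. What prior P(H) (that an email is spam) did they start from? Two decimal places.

In odds form, posterior odds = prior odds × likelihood ratio, so prior odds = posterior odds ÷ LR.
Posterior odds = 0.667/(1−0.667) = 2.0030. LR = 0.96/0.12 = 8.0000.
Prior odds = 2.0030/8.0000 = 0.2504, so P(H) = 0.2504/(1+0.2504) ≈ 0.20.

P(H) = 0.20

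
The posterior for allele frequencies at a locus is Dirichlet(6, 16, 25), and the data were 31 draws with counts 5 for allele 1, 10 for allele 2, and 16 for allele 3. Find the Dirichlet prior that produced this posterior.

For a Dirichlet(α) prior with multinomial counts c, the posterior is Dirichlet(α + c) componentwise.
Subtract each count from the matching posterior parameter: 6−5=1, 16−10=6, 25−16=9.

Dirichlet(1, 6, 9)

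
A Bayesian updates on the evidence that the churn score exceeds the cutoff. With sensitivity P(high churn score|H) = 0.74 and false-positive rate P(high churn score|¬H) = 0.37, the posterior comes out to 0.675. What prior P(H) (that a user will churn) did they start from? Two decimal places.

P(H) = 0.51

In odds form, posterior odds = prior odds × likelihood ratio, so prior odds = posterior odds ÷ LR.
Posterior odds = 0.675/(1−0.675) = 2.0769. LR = 0.74/0.37 = 2.0000.
Prior odds = 2.0769/2.0000 = 1.0385, so P(H) = 1.0385/(1+1.0385) ≈ 0.51.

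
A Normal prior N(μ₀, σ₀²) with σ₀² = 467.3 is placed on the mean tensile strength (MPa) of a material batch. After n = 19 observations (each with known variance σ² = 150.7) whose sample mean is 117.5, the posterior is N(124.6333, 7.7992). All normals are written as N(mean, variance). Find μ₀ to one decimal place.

With known observation variance, the Normal–Normal posterior has precision τ_n = τ₀ + n/σ² and mean μ_n = (τ₀μ₀ + (n/σ²)x̄)/τ_n.
Here τ₀ = 1/467.3 = 0.002140 and τ_data = 19/150.7 = 0.126078, so τ_n = 0.128218.
Rearranging for μ₀: μ₀ = (μ_n·τ_n − τ_data·x̄)/τ₀ = (124.6333·0.128218 − 0.126078·117.5) / 0.002140 = 1.166067/0.002140 ≈ 544.9.

μ₀ = 544.9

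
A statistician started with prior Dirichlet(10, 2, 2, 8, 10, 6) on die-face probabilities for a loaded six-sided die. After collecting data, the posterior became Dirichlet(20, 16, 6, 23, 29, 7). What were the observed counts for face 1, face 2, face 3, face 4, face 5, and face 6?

counts (10, 14, 4, 15, 19, 1)

For a Dirichlet(α) prior with multinomial counts c, the posterior is Dirichlet(α + c) componentwise.
Counts are posterior − prior componentwise: 20−10=10, 16−2=14, 6−2=4, 23−8=15, 29−10=19, 7−6=1.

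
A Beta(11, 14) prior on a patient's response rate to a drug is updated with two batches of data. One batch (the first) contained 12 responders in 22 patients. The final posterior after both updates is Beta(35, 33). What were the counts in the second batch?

12 responders and 9 non-responders

Sequential conjugate updates are equivalent to a single update on the pooled data, so total successes = posterior α − prior α and total failures = posterior β − prior β.
Total across both batches: 35−11=24 responders, 33−14=19 non-responders.
Subtract the first batch: 24−12=12 responders and 19−10=9 non-responders.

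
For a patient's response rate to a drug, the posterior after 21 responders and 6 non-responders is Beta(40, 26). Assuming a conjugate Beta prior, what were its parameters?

Beta is conjugate to the binomial likelihood: posterior = Beta(α+s, β+f).
So α = 40 − 21 = 19 and β = 26 − 6 = 20.

Beta(19, 20)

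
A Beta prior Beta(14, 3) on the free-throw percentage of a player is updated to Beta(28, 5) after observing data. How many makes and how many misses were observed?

14 makes and 2 misses

Beta is conjugate to the binomial likelihood: posterior = Beta(α+s, β+f).
So s = 28 − 14 = 14 and f = 5 − 3 = 2.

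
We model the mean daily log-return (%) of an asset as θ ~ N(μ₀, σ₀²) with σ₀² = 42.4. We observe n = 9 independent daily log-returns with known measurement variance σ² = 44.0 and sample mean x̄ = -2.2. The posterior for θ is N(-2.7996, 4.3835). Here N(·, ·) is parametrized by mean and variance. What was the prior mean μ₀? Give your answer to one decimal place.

μ₀ = -8.0

The posterior mean is a precision-weighted average: μ_n = (τ₀μ₀ + τ_data·x̄)/(τ₀+τ_data), with τ₀=1/σ₀² and τ_data=n/σ².
Here τ₀ = 1/42.4 = 0.023585 and τ_data = 9/44.0 = 0.204545, so τ_n = 0.228130.
Rearranging for μ₀: μ₀ = (μ_n·τ_n − τ_data·x̄)/τ₀ = (-2.7996·0.228130 − 0.204545·-2.2) / 0.023585 = -0.188674/0.023585 ≈ -8.0.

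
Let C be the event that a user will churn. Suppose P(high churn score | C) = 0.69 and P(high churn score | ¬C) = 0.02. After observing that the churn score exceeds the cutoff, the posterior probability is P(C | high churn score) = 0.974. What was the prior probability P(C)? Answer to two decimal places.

In odds form, posterior odds = prior odds × likelihood ratio, so prior odds = posterior odds ÷ LR.
Posterior odds = 0.974/(1−0.974) = 37.4615. LR = 0.69/0.02 = 34.5000.
Prior odds = 37.4615/34.5000 = 1.0858, so P(C) = 1.0858/(1+1.0858) ≈ 0.52.

P(C) = 0.52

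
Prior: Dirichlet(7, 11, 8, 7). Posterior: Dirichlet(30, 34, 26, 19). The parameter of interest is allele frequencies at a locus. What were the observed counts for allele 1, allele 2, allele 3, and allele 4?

For a Dirichlet(α) prior with multinomial counts c, the posterior is Dirichlet(α + c) componentwise.
Counts are posterior − prior componentwise: 30−7=23, 34−11=23, 26−8=18, 19−7=12.

counts (23, 23, 18, 12)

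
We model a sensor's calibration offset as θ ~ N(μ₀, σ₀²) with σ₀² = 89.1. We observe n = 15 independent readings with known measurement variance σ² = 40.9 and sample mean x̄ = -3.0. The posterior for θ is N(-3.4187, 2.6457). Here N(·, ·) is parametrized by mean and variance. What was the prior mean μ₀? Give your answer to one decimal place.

μ₀ = -17.1

The posterior mean is a precision-weighted average: μ_n = (τ₀μ₀ + τ_data·x̄)/(τ₀+τ_data), with τ₀=1/σ₀² and τ_data=n/σ².
Here τ₀ = 1/89.1 = 0.011223 and τ_data = 15/40.9 = 0.366748, so τ_n = 0.377971.
Rearranging for μ₀: μ₀ = (μ_n·τ_n − τ_data·x̄)/τ₀ = (-3.4187·0.377971 − 0.366748·-3.0) / 0.011223 = -0.191925/0.011223 ≈ -17.1.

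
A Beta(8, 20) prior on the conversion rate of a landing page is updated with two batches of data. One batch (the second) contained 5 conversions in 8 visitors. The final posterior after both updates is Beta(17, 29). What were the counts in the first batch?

Sequential conjugate updates are equivalent to a single update on the pooled data, so total successes = posterior α − prior α and total failures = posterior β − prior β.
Total across both batches: 17−8=9 conversions, 29−20=9 bounces.
Subtract the second batch: 9−5=4 conversions and 9−3=6 bounces.

4 conversions and 6 bounces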